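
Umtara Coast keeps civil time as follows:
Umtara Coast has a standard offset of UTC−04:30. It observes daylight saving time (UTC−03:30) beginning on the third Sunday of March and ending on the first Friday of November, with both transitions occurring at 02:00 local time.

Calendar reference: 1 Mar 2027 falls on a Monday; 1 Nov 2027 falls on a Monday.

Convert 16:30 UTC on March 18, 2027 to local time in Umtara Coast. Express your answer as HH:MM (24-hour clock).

1 March 2027 is a Monday, so the first Sunday is March 7 and the third is March 21.
1 November 2027 is a Monday, so the first Friday is November 5.
At the standard offset (UTC−04:30), 16:30 UTC − 4h30m = 12:00 Umtara Coast standard time.
Daylight saving runs 21 March – 5 November; the standard-time date in Umtara Coast, March 18, 2027, is outside that window, so Umtara Coast is on standard time at UTC−04:30.
16:30 UTC − 4h30m = 12:00 local.

12:00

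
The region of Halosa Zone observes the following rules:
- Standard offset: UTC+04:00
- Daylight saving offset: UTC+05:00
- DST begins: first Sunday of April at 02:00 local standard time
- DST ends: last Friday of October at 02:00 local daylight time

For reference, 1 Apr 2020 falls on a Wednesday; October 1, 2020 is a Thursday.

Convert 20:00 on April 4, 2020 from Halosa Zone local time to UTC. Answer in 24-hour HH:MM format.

1 April 2020 is a Wednesday, so the first Sunday is April 5.
1 October 2020 is a Thursday, so Fridays fall on 2, 9, 16, 23, 30; the last is October 30.
Daylight saving runs 5 April – 30 October; April 4, 2020 is outside that window, so Halosa Zone is on standard time at UTC+04:00.
20:00 local − 4h = 16:00 UTC.

16:00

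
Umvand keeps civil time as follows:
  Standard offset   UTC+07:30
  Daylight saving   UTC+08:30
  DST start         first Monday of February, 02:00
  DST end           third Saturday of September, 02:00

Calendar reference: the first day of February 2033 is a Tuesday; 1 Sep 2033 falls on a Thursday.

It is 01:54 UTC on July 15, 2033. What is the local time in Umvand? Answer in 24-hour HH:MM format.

1 February 2033 is a Tuesday, so the first Monday is February 7.
1 September 2033 is a Thursday, so the first Saturday is September 3 and the third is September 17.
At the standard offset (UTC+07:30), 01:54 UTC + 7h30m = 09:24 Umvand standard time.
The standard-time date in Umvand, July 15, 2033, falls between 7 February and 17 September, so daylight saving is in effect and Umvand is at UTC+08:30.
01:54 UTC + 8h30m = 10:24 local.

10:24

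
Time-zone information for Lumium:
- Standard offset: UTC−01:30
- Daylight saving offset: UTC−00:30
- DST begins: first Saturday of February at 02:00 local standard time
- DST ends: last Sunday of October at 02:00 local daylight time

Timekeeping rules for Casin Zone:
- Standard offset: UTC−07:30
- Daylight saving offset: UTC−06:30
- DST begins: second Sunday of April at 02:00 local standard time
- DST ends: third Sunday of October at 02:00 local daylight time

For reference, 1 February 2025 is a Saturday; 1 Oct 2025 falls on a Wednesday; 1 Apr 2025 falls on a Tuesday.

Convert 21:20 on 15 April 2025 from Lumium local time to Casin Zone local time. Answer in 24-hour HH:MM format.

15:20

1 February 2025 is a Saturday, so the first Saturday is February 1.
1 October 2025 is a Wednesday, so Sundays fall on 5, 12, 19, 26; the last is October 26.
15 April 2025 lies within the daylight-saving period (1 February – 26 October), so Lumium is on daylight time, UTC−00:30.
21:20 Lumium + 0h30m = 21:50 UTC.
1 April 2025 is a Tuesday, so the first Sunday is April 6 and the second is April 13.
1 October 2025 is a Wednesday, so the first Sunday is October 5 and the third is October 19.
At the standard offset (UTC−07:30), 21:50 UTC − 7h30m = 14:20 Casin Zone standard time.
Daylight saving runs 13 April – 19 October; the standard-time date in Casin Zone, 15 April 2025, is inside that window, so Casin Zone is at UTC−06:30.
21:50 UTC − 6h30m = 15:20 Casin Zone.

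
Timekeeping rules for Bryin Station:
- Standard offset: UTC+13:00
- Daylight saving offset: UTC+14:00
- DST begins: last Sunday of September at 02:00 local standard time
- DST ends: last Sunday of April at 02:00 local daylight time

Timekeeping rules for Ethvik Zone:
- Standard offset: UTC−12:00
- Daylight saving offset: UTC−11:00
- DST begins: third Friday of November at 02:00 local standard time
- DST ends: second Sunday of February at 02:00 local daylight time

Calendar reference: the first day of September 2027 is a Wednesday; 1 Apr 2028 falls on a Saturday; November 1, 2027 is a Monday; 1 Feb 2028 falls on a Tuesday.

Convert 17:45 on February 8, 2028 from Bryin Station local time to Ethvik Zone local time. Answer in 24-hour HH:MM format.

16:45

1 September 2027 is a Wednesday, so Sundays fall on 5, 12, 19, 26; the last is September 26.
1 April 2028 is a Saturday, so Sundays fall on 2, 9, 16, 23, 30; the last is April 30.
February 8, 2028 falls between 26 September 2027 and 30 April 2028, so daylight saving is in effect and Bryin Station is at UTC+14:00.
17:45 Bryin Station − 14h = 03:45 UTC.
1 November 2027 is a Monday, so the first Friday is November 5 and the third is November 19.
1 February 2028 is a Tuesday, so the first Sunday is February 6 and the second is February 13.
At the standard offset (UTC−12:00), 03:45 UTC − 12h = 15:45 Ethvik Zone standard time (rolling into the previous day, 7 February 2028).
The standard-time date in Ethvik Zone, February 7, 2028, lies within the daylight-saving period (19 November 2027 – 13 February 2028), so Ethvik Zone is on daylight time, UTC−11:00.
03:45 UTC − 11h = 16:45 Ethvik Zone (rolling into the previous day, 7 February 2028).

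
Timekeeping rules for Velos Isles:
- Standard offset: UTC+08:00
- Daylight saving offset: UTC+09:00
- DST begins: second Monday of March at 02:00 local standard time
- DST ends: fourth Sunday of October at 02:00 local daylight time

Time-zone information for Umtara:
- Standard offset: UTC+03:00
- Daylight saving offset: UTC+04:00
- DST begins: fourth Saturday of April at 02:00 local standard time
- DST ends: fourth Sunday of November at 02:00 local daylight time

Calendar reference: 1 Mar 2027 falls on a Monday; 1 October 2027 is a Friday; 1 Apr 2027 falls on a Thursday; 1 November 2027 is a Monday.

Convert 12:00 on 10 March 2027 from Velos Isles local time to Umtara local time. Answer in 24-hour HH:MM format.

1 March 2027 is a Monday, so the first Monday is March 1 and the second is March 8.
1 October 2027 is a Friday, so the first Sunday is October 3 and the fourth is October 24.
10 March 2027 falls between 8 March and 24 October, so daylight saving is in effect and Velos Isles is at UTC+09:00.
12:00 Velos Isles − 9h = 03:00 UTC.
1 April 2027 is a Thursday, so the first Saturday is April 3 and the fourth is April 24.
1 November 2027 is a Monday, so the first Sunday is November 7 and the fourth is November 28.
At the standard offset (UTC+03:00), 03:00 UTC + 3h = 06:00 Umtara standard time.
The standard-time date in Umtara, 10 March 2027, does not fall between 24 April and 28 November, so daylight saving is not in effect and Umtara is at UTC+03:00.
03:00 UTC + 3h = 06:00 Umtara.

06:00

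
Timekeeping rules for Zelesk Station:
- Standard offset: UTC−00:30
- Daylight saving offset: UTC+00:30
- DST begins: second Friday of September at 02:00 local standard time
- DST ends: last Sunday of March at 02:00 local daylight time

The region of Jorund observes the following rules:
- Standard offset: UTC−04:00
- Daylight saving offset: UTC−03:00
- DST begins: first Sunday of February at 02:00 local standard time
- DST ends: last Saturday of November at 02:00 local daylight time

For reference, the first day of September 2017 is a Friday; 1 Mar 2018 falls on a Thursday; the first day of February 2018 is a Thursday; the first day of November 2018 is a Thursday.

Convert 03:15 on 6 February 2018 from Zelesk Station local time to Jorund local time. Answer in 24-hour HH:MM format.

1 September 2017 is a Friday, so the first Friday is September 1 and the second is September 8.
1 March 2018 is a Thursday, so Sundays fall on 4, 11, 18, 25; the last is March 25.
Daylight saving runs 8 September 2017 – 25 March 2018; 6 February 2018 is inside that window, so Zelesk Station is at UTC+00:30.
03:15 Zelesk Station − 0h30m = 02:45 UTC.
1 February 2018 is a Thursday, so the first Sunday is February 4.
1 November 2018 is a Thursday, so Saturdays fall on 3, 10, 17, 24; the last is November 24.
At the standard offset (UTC−04:00), 02:45 UTC − 4h = 22:45 Jorund standard time (rolling into the previous day, 5 February 2018).
The standard-time date in Jorund, 5 February 2018, lies within the daylight-saving period (4 February – 24 November), so Jorund is on daylight time, UTC−03:00.
02:45 UTC − 3h = 23:45 Jorund (rolling into the previous day, 5 February 2018).

23:45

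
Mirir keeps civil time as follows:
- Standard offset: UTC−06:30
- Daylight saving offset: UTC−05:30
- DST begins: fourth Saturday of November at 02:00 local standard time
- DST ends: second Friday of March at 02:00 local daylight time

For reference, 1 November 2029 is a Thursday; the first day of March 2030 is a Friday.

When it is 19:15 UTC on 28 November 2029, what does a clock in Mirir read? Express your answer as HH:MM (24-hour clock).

1 November 2029 is a Thursday, so the first Saturday is November 3 and the fourth is November 24.
1 March 2030 is a Friday, so the first Friday is March 1 and the second is March 8.
At the standard offset (UTC−06:30), 19:15 UTC − 6h30m = 12:45 Mirir standard time.
Daylight saving runs 24 November 2029 – 8 March 2030; the standard-time date in Mirir, 28 November 2029, is inside that window, so Mirir is at UTC−05:30.
19:15 UTC − 5h30m = 13:45 local.

13:45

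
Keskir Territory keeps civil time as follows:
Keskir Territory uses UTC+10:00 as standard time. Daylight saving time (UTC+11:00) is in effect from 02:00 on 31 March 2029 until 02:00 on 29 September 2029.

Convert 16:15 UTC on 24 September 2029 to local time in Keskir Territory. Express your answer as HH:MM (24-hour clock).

At the standard offset (UTC+10:00), 16:15 UTC + 10h = 02:15 Keskir Territory standard time (rolling into the next day, 25 September 2029).
Daylight saving runs 31 March – 29 September; the standard-time date in Keskir Territory, 25 September 2029, is inside that window, so Keskir Territory is at UTC+11:00.
16:15 UTC + 11h = 03:15 local (rolling into the next day, 25 September 2029).

03:15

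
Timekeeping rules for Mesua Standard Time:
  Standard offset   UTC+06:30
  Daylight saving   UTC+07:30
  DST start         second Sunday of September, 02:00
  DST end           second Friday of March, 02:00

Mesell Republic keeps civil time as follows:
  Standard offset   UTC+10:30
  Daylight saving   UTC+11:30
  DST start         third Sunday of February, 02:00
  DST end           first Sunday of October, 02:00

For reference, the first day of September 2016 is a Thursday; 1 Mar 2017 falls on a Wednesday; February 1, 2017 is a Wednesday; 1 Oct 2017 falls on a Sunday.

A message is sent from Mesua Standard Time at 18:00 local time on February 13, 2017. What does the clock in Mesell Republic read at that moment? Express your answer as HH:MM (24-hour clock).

1 September 2016 is a Thursday, so the first Sunday is September 4 and the second is September 11.
1 March 2017 is a Wednesday, so the first Friday is March 3 and the second is March 10.
February 13, 2017 falls between 11 September 2016 and 10 March 2017, so daylight saving is in effect and Mesua Standard Time is at UTC+07:30.
18:00 Mesua Standard Time − 7h30m = 10:30 UTC.
1 February 2017 is a Wednesday, so the first Sunday is February 5 and the third is February 19.
1 October 2017 is a Sunday, so the first Sunday is October 1.
At the standard offset (UTC+10:30), 10:30 UTC + 10h30m = 21:00 Mesell Republic standard time.
The standard-time date in Mesell Republic, February 13, 2017, is outside the daylight-saving period (19 February – 1 October), so Mesell Republic is on standard time, UTC+10:30.
10:30 UTC + 10h30m = 21:00 Mesell Republic.

21:00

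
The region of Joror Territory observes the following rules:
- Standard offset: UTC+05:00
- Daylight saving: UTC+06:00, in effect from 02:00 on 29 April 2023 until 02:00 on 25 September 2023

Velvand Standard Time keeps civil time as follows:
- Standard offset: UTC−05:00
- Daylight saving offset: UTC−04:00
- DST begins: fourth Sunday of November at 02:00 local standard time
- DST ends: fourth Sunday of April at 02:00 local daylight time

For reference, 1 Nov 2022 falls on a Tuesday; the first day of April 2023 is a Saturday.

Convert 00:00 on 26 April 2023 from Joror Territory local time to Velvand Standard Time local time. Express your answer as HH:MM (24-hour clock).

14:00

Daylight saving runs 29 April – 25 September; 26 April 2023 is outside that window, so Joror Territory is on standard time at UTC+05:00.
00:00 Joror Territory − 5h = 19:00 UTC (rolling into the previous day, 25 April 2023).
1 November 2022 is a Tuesday, so the first Sunday is November 6 and the fourth is November 27.
1 April 2023 is a Saturday, so the first Sunday is April 2 and the fourth is April 23.
At the standard offset (UTC−05:00), 19:00 UTC − 5h = 14:00 Velvand Standard Time standard time.
The standard-time date in Velvand Standard Time, 25 April 2023, does not fall between 27 November 2022 and 23 April 2023, so daylight saving is not in effect and Velvand Standard Time is at UTC−05:00.
19:00 UTC − 5h = 14:00 Velvand Standard Time.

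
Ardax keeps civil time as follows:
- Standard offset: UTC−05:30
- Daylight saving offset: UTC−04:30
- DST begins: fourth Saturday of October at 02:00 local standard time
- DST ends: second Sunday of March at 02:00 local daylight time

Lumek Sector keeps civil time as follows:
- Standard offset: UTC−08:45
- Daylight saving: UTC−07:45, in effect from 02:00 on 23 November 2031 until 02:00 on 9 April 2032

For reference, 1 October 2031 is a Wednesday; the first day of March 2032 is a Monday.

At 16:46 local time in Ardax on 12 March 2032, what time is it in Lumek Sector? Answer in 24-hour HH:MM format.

13:31

1 October 2031 is a Wednesday, so the first Saturday is October 4 and the fourth is October 25.
1 March 2032 is a Monday, so the first Sunday is March 7 and the second is March 14.
12 March 2032 falls between 25 October 2031 and 14 March 2032, so daylight saving is in effect and Ardax is at UTC−04:30.
16:46 Ardax + 4h30m = 21:16 UTC.
At the standard offset (UTC−08:45), 21:16 UTC − 8h45m = 12:31 Lumek Sector standard time.
The standard-time date in Lumek Sector, 12 March 2032, lies within the daylight-saving period (23 November 2031 – 9 April 2032), so Lumek Sector is on daylight time, UTC−07:45.
21:16 UTC − 7h45m = 13:31 Lumek Sector.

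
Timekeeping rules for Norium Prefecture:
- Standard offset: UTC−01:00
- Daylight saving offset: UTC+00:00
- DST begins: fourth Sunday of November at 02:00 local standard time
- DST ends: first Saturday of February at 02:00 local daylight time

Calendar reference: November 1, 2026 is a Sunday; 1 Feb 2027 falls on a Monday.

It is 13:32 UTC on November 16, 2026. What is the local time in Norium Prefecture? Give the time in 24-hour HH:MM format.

1 November 2026 is a Sunday, so the first Sunday is November 1 and the fourth is November 22.
1 February 2027 is a Monday, so the first Saturday is February 6.
At the standard offset (UTC−01:00), 13:32 UTC − 1h = 12:32 Norium Prefecture standard time.
Daylight saving runs 22 November 2026 – 6 February 2027; the standard-time date in Norium Prefecture, November 16, 2026, is outside that window, so Norium Prefecture is on standard time at UTC−01:00.
13:32 UTC − 1h = 12:32 local.

12:32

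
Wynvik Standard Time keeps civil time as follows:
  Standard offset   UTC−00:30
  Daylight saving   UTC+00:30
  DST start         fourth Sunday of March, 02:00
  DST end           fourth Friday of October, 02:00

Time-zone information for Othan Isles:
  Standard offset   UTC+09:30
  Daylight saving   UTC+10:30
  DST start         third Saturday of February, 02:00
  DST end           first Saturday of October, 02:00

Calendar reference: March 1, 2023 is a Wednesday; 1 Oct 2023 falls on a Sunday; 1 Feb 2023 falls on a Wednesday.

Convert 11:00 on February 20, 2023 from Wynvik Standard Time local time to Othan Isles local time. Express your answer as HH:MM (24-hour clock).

1 March 2023 is a Wednesday, so the first Sunday is March 5 and the fourth is March 26.
1 October 2023 is a Sunday, so the first Friday is October 6 and the fourth is October 27.
Daylight saving runs 26 March – 27 October; February 20, 2023 is outside that window, so Wynvik Standard Time is on standard time at UTC−00:30.
11:00 Wynvik Standard Time + 0h30m = 11:30 UTC.
1 February 2023 is a Wednesday, so the first Saturday is February 4 and the third is February 18.
1 October 2023 is a Sunday, so the first Saturday is October 7.
At the standard offset (UTC+09:30), 11:30 UTC + 9h30m = 21:00 Othan Isles standard time.
The standard-time date in Othan Isles, February 20, 2023, lies within the daylight-saving period (18 February – 7 October), so Othan Isles is on daylight time, UTC+10:30.
11:30 UTC + 10h30m = 22:00 Othan Isles.

22:00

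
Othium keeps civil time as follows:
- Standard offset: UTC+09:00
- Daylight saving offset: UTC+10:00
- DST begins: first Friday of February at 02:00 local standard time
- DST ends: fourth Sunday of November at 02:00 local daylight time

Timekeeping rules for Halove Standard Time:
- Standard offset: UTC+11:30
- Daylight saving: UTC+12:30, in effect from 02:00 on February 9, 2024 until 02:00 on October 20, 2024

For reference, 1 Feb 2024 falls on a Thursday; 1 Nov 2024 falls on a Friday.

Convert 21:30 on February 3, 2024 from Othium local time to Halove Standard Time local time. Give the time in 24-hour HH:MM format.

1 February 2024 is a Thursday, so the first Friday is February 2.
1 November 2024 is a Friday, so the first Sunday is November 3 and the fourth is November 24.
February 3, 2024 falls between 2 February and 24 November, so daylight saving is in effect and Othium is at UTC+10:00.
21:30 Othium − 10h = 11:30 UTC.
At the standard offset (UTC+11:30), 11:30 UTC + 11h30m = 23:00 Halove Standard Time standard time.
The standard-time date in Halove Standard Time, February 3, 2024, is outside the daylight-saving period (9 February – 20 October), so Halove Standard Time is on standard time, UTC+11:30.
11:30 UTC + 11h30m = 23:00 Halove Standard Time.

23:00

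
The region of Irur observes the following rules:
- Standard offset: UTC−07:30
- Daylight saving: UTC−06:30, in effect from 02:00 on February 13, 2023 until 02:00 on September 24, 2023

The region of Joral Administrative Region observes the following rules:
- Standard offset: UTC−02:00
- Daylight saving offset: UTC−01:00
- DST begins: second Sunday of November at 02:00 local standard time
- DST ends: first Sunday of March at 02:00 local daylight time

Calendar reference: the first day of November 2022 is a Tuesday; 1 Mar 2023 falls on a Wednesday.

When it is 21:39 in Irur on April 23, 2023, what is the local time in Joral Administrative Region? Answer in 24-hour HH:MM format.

02:09

April 23, 2023 lies within the daylight-saving period (13 February – 24 September), so Irur is on daylight time, UTC−06:30.
21:39 Irur + 6h30m = 04:09 UTC (rolling into the next day, 24 April 2023).
1 November 2022 is a Tuesday, so the first Sunday is November 6 and the second is November 13.
1 March 2023 is a Wednesday, so the first Sunday is March 5.
At the standard offset (UTC−02:00), 04:09 UTC − 2h = 02:09 Joral Administrative Region standard time.
The standard-time date in Joral Administrative Region, April 24, 2023, does not fall between 13 November 2022 and 5 March 2023, so daylight saving is not in effect and Joral Administrative Region is at UTC−02:00.
04:09 UTC − 2h = 02:09 Joral Administrative Region.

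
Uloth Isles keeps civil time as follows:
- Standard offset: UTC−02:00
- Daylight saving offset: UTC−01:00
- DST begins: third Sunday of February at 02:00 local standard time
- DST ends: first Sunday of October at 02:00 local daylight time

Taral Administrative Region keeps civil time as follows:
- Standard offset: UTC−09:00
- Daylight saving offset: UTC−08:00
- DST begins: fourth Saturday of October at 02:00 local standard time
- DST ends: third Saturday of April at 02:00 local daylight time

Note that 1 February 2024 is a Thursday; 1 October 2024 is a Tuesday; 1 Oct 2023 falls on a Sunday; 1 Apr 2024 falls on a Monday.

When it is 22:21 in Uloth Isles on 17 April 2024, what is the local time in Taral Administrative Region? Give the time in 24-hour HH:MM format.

1 February 2024 is a Thursday, so the first Sunday is February 4 and the third is February 18.
1 October 2024 is a Tuesday, so the first Sunday is October 6.
17 April 2024 falls between 18 February and 6 October, so daylight saving is in effect and Uloth Isles is at UTC−01:00.
22:21 Uloth Isles + 1h = 23:21 UTC.
1 October 2023 is a Sunday, so the first Saturday is October 7 and the fourth is October 28.
1 April 2024 is a Monday, so the first Saturday is April 6 and the third is April 20.
At the standard offset (UTC−09:00), 23:21 UTC − 9h = 14:21 Taral Administrative Region standard time.
The standard-time date in Taral Administrative Region, 17 April 2024, falls between 28 October 2023 and 20 April 2024, so daylight saving is in effect and Taral Administrative Region is at UTC−08:00.
23:21 UTC − 8h = 15:21 Taral Administrative Region.

15:21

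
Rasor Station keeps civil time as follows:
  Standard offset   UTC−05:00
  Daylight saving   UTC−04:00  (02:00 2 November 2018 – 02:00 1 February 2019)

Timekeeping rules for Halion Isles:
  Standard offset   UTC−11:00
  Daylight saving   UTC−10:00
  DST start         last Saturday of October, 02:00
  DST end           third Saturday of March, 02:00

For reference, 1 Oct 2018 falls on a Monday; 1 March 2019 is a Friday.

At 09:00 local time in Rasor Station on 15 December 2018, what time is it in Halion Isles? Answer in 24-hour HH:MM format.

Daylight saving runs 2 November 2018 – 1 February 2019; 15 December 2018 is inside that window, so Rasor Station is at UTC−04:00.
09:00 Rasor Station + 4h = 13:00 UTC.
1 October 2018 is a Monday, so Saturdays fall on 6, 13, 20, 27; the last is October 27.
1 March 2019 is a Friday, so the first Saturday is March 2 and the third is March 16.
At the standard offset (UTC−11:00), 13:00 UTC − 11h = 02:00 Halion Isles standard time.
Daylight saving runs 27 October 2018 – 16 March 2019; the standard-time date in Halion Isles, 15 December 2018, is inside that window, so Halion Isles is at UTC−10:00.
13:00 UTC − 10h = 03:00 Halion Isles.

03:00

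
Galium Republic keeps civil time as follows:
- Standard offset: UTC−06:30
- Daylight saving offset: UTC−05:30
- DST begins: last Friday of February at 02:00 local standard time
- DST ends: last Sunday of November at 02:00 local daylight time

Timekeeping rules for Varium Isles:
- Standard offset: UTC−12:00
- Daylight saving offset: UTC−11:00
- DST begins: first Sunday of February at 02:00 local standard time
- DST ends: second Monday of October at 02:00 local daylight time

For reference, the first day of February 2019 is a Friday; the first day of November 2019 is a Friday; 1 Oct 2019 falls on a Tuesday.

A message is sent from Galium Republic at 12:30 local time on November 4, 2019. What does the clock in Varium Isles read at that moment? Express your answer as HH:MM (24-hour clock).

1 February 2019 is a Friday, so Fridays fall on 1, 8, 15, 22; the last is February 22.
1 November 2019 is a Friday, so Sundays fall on 3, 10, 17, 24; the last is November 24.
Daylight saving runs 22 February – 24 November; November 4, 2019 is inside that window, so Galium Republic is at UTC−05:30.
12:30 Galium Republic + 5h30m = 18:00 UTC.
1 February 2019 is a Friday, so the first Sunday is February 3.
1 October 2019 is a Tuesday, so the first Monday is October 7 and the second is October 14.
At the standard offset (UTC−12:00), 18:00 UTC − 12h = 06:00 Varium Isles standard time.
Daylight saving runs 3 February – 14 October; the standard-time date in Varium Isles, November 4, 2019, is outside that window, so Varium Isles is on standard time at UTC−12:00.
18:00 UTC − 12h = 06:00 Varium Isles.

06:00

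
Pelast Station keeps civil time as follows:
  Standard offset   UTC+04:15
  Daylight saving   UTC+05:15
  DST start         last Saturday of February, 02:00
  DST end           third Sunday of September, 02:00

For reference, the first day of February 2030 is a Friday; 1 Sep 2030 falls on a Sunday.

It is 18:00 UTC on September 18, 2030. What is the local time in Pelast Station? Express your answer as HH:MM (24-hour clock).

22:15

1 February 2030 is a Friday, so Saturdays fall on 2, 9, 16, 23; the last is February 23.
1 September 2030 is a Sunday, so the first Sunday is September 1 and the third is September 15.
At the standard offset (UTC+04:15), 18:00 UTC + 4h15m = 22:15 Pelast Station standard time.
The standard-time date in Pelast Station, September 18, 2030, is outside the daylight-saving period (23 February – 15 September), so Pelast Station is on standard time, UTC+04:15.
18:00 UTC + 4h15m = 22:15 local.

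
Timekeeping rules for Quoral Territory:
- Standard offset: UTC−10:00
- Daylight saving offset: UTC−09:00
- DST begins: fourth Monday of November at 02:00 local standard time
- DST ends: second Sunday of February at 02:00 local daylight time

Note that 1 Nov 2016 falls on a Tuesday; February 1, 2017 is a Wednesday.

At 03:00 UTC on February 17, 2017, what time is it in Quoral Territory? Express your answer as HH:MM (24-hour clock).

17:00

1 November 2016 is a Tuesday, so the first Monday is November 7 and the fourth is November 28.
1 February 2017 is a Wednesday, so the first Sunday is February 5 and the second is February 12.
At the standard offset (UTC−10:00), 03:00 UTC − 10h = 17:00 Quoral Territory standard time (rolling into the previous day, 16 February 2017).
The standard-time date in Quoral Territory, February 16, 2017, is outside the daylight-saving period (28 November 2016 – 12 February 2017), so Quoral Territory is on standard time, UTC−10:00.
03:00 UTC − 10h = 17:00 local (rolling into the previous day, 16 February 2017).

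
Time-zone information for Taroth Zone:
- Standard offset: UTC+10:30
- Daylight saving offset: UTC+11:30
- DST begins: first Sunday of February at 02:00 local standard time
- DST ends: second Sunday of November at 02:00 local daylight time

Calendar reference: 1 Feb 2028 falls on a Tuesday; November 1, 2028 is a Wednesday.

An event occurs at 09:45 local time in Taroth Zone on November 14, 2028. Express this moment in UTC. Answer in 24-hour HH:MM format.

23:15

1 February 2028 is a Tuesday, so the first Sunday is February 6.
1 November 2028 is a Wednesday, so the first Sunday is November 5 and the second is November 12.
November 14, 2028 does not fall between 6 February and 12 November, so daylight saving is not in effect and Taroth Zone is at UTC+10:30.
09:45 local − 10h30m = 23:15 UTC (rolling into the previous day, 13 November 2028).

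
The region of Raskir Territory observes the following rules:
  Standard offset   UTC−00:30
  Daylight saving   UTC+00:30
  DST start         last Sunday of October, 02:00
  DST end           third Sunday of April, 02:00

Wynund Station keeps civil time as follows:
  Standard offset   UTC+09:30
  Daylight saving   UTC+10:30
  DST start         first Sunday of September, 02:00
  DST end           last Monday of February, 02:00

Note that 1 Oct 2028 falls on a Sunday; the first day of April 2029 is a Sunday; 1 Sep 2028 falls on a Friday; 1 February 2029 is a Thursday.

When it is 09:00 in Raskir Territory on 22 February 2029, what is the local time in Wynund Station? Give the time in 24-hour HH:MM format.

19:00

1 October 2028 is a Sunday, so Sundays fall on 1, 8, 15, 22, 29; the last is October 29.
1 April 2029 is a Sunday, so the first Sunday is April 1 and the third is April 15.
22 February 2029 falls between 29 October 2028 and 15 April 2029, so daylight saving is in effect and Raskir Territory is at UTC+00:30.
09:00 Raskir Territory − 0h30m = 08:30 UTC.
1 September 2028 is a Friday, so the first Sunday is September 3.
1 February 2029 is a Thursday, so Mondays fall on 5, 12, 19, 26; the last is February 26.
At the standard offset (UTC+09:30), 08:30 UTC + 9h30m = 18:00 Wynund Station standard time.
The standard-time date in Wynund Station, 22 February 2029, falls between 3 September 2028 and 26 February 2029, so daylight saving is in effect and Wynund Station is at UTC+10:30.
08:30 UTC + 10h30m = 19:00 Wynund Station.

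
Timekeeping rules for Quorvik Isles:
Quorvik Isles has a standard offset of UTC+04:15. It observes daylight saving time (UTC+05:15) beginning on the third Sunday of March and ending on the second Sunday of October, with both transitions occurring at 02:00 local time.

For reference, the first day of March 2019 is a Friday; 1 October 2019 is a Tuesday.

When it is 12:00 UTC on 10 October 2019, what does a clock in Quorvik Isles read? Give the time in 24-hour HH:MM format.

1 March 2019 is a Friday, so the first Sunday is March 3 and the third is March 17.
1 October 2019 is a Tuesday, so the first Sunday is October 6 and the second is October 13.
At the standard offset (UTC+04:15), 12:00 UTC + 4h15m = 16:15 Quorvik Isles standard time.
Daylight saving runs 17 March – 13 October; the standard-time date in Quorvik Isles, 10 October 2019, is inside that window, so Quorvik Isles is at UTC+05:15.
12:00 UTC + 5h15m = 17:15 local.

17:15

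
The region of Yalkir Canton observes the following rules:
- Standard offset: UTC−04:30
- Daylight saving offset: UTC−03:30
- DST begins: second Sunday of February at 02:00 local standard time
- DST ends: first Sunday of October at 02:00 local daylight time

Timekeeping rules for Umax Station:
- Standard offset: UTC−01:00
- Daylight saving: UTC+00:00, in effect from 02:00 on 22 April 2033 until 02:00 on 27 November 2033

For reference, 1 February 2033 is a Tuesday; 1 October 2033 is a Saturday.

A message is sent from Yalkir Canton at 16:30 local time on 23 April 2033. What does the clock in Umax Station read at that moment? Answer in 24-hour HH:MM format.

1 February 2033 is a Tuesday, so the first Sunday is February 6 and the second is February 13.
1 October 2033 is a Saturday, so the first Sunday is October 2.
Daylight saving runs 13 February – 2 October; 23 April 2033 is inside that window, so Yalkir Canton is at UTC−03:30.
16:30 Yalkir Canton + 3h30m = 20:00 UTC.
At the standard offset (UTC−01:00), 20:00 UTC − 1h = 19:00 Umax Station standard time.
Daylight saving runs 22 April – 27 November; the standard-time date in Umax Station, 23 April 2033, is inside that window, so Umax Station is at UTC+00:00.
20:00 UTC + 0h = 20:00 Umax Station.

20:00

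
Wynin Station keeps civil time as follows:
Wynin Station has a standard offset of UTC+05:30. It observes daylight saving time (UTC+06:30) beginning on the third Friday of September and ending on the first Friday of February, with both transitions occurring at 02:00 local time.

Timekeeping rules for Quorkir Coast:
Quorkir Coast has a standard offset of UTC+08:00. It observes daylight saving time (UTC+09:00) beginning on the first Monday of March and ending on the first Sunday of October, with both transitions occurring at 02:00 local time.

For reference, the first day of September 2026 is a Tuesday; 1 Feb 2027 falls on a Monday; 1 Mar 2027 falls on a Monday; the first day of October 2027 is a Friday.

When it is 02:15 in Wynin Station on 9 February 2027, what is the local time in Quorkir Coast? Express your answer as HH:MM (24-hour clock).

1 September 2026 is a Tuesday, so the first Friday is September 4 and the third is September 18.
1 February 2027 is a Monday, so the first Friday is February 5.
9 February 2027 does not fall between 18 September 2026 and 5 February 2027, so daylight saving is not in effect and Wynin Station is at UTC+05:30.
02:15 Wynin Station − 5h30m = 20:45 UTC (rolling into the previous day, 8 February 2027).
1 March 2027 is a Monday, so the first Monday is March 1.
1 October 2027 is a Friday, so the first Sunday is October 3.
At the standard offset (UTC+08:00), 20:45 UTC + 8h = 04:45 Quorkir Coast standard time (rolling into the next day, 9 February 2027).
The standard-time date in Quorkir Coast, 9 February 2027, is outside the daylight-saving period (1 March – 3 October), so Quorkir Coast is on standard time, UTC+08:00.
20:45 UTC + 8h = 04:45 Quorkir Coast (rolling into the next day, 9 February 2027).

04:45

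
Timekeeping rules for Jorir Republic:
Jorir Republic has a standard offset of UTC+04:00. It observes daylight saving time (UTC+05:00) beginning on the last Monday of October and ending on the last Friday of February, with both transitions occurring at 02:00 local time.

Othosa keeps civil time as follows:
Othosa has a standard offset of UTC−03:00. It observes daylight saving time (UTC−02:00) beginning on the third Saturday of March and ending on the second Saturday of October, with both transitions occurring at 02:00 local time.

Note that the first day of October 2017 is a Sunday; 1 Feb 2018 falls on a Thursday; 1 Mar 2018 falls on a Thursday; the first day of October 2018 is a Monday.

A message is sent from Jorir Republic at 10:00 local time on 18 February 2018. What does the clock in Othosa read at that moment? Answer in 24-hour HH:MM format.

1 October 2017 is a Sunday, so Mondays fall on 2, 9, 16, 23, 30; the last is October 30.
1 February 2018 is a Thursday, so Fridays fall on 2, 9, 16, 23; the last is February 23.
18 February 2018 falls between 30 October 2017 and 23 February 2018, so daylight saving is in effect and Jorir Republic is at UTC+05:00.
10:00 Jorir Republic − 5h = 05:00 UTC.
1 March 2018 is a Thursday, so the first Saturday is March 3 and the third is March 17.
1 October 2018 is a Monday, so the first Saturday is October 6 and the second is October 13.
At the standard offset (UTC−03:00), 05:00 UTC − 3h = 02:00 Othosa standard time.
The standard-time date in Othosa, 18 February 2018, does not fall between 17 March and 13 October, so daylight saving is not in effect and Othosa is at UTC−03:00.
05:00 UTC − 3h = 02:00 Othosa.

02:00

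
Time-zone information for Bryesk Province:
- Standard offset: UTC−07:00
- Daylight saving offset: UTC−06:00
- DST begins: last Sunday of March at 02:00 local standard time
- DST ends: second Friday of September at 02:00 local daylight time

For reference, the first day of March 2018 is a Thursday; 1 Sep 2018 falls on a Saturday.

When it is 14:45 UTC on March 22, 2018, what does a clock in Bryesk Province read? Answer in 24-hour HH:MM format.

07:45

1 March 2018 is a Thursday, so Sundays fall on 4, 11, 18, 25; the last is March 25.
1 September 2018 is a Saturday, so the first Friday is September 7 and the second is September 14.
At the standard offset (UTC−07:00), 14:45 UTC − 7h = 07:45 Bryesk Province standard time.
The standard-time date in Bryesk Province, March 22, 2018, is outside the daylight-saving period (25 March – 14 September), so Bryesk Province is on standard time, UTC−07:00.
14:45 UTC − 7h = 07:45 local.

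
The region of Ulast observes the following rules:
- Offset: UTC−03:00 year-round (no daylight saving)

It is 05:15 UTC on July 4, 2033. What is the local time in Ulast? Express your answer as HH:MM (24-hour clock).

02:15

Ulast has no daylight saving, so its offset is UTC−03:00 year-round.
05:15 UTC − 3h = 02:15 local.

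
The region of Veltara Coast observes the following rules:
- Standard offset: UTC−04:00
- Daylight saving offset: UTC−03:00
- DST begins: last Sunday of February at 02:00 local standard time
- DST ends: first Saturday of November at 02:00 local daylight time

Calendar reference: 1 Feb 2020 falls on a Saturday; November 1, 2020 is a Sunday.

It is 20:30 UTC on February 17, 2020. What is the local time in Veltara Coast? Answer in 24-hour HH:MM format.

16:30

1 February 2020 is a Saturday, so Sundays fall on 2, 9, 16, 23; the last is February 23.
1 November 2020 is a Sunday, so the first Saturday is November 7.
At the standard offset (UTC−04:00), 20:30 UTC − 4h = 16:30 Veltara Coast standard time.
The standard-time date in Veltara Coast, February 17, 2020, is outside the daylight-saving period (23 February – 7 November), so Veltara Coast is on standard time, UTC−04:00.
20:30 UTC − 4h = 16:30 local.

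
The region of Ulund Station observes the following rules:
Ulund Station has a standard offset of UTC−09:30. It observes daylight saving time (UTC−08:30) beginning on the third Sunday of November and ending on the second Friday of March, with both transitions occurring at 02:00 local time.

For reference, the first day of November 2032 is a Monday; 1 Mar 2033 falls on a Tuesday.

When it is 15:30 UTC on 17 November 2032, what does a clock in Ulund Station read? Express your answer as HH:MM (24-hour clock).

06:00

1 November 2032 is a Monday, so the first Sunday is November 7 and the third is November 21.
1 March 2033 is a Tuesday, so the first Friday is March 4 and the second is March 11.
At the standard offset (UTC−09:30), 15:30 UTC − 9h30m = 06:00 Ulund Station standard time.
Daylight saving runs 21 November 2032 – 11 March 2033; the standard-time date in Ulund Station, 17 November 2032, is outside that window, so Ulund Station is on standard time at UTC−09:30.
15:30 UTC − 9h30m = 06:00 local.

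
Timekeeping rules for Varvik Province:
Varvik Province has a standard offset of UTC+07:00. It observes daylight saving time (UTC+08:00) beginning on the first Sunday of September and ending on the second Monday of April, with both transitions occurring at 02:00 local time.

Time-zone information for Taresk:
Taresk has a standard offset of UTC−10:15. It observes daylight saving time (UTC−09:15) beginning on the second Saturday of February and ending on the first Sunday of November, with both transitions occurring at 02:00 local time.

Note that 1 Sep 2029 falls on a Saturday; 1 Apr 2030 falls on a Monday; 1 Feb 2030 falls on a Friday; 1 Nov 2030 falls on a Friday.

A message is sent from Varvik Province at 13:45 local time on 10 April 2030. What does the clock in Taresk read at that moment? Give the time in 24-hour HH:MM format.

1 September 2029 is a Saturday, so the first Sunday is September 2.
1 April 2030 is a Monday, so the first Monday is April 1 and the second is April 8.
Daylight saving runs 2 September 2029 – 8 April 2030; 10 April 2030 is outside that window, so Varvik Province is on standard time at UTC+07:00.
13:45 Varvik Province − 7h = 06:45 UTC.
1 February 2030 is a Friday, so the first Saturday is February 2 and the second is February 9.
1 November 2030 is a Friday, so the first Sunday is November 3.
At the standard offset (UTC−10:15), 06:45 UTC − 10h15m = 20:30 Taresk standard time (rolling into the previous day, 9 April 2030).
The standard-time date in Taresk, 9 April 2030, falls between 9 February and 3 November, so daylight saving is in effect and Taresk is at UTC−09:15.
06:45 UTC − 9h15m = 21:30 Taresk (rolling into the previous day, 9 April 2030).

21:30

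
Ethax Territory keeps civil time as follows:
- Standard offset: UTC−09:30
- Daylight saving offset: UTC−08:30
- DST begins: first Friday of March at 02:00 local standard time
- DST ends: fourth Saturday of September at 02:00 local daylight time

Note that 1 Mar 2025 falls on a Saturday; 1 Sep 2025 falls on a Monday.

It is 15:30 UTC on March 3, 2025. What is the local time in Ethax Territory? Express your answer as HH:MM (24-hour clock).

06:00

1 March 2025 is a Saturday, so the first Friday is March 7.
1 September 2025 is a Monday, so the first Saturday is September 6 and the fourth is September 27.
At the standard offset (UTC−09:30), 15:30 UTC − 9h30m = 06:00 Ethax Territory standard time.
The standard-time date in Ethax Territory, March 3, 2025, does not fall between 7 March and 27 September, so daylight saving is not in effect and Ethax Territory is at UTC−09:30.
15:30 UTC − 9h30m = 06:00 local.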